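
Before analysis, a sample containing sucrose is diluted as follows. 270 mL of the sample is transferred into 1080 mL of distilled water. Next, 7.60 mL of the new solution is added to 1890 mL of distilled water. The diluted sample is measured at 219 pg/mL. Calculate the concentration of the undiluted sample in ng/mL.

Overall dilution factor = 5 × 249.7 = 1248.
Original = 219 pg/mL × 1248 = 2.73 × 10⁵ pg/mL = 273 ng/mL.

273 ng/mL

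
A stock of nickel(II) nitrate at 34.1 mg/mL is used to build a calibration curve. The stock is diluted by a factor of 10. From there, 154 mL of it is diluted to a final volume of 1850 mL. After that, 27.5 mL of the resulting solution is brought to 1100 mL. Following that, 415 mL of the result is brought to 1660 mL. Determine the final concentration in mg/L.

Overall dilution factor = 10 × 12.01 × 40 × 4 = 1.92 × 10⁴.
34.1 mg/mL / 1.92 × 10⁴ = 1.77 × 10⁻³ mg/mL = 1.77 mg/L.

1.77 mg/L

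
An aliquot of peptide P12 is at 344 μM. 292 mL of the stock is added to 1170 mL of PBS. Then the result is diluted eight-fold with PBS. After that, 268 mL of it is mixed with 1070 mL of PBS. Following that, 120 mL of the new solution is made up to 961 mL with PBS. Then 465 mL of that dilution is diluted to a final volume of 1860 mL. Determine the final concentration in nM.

Overall dilution factor = 5.007 × 8 × 4.993 × 8.008 × 4 = 6406.
344 μM / 6406 = 0.0537 μM = 53.7 nM.

53.7 nM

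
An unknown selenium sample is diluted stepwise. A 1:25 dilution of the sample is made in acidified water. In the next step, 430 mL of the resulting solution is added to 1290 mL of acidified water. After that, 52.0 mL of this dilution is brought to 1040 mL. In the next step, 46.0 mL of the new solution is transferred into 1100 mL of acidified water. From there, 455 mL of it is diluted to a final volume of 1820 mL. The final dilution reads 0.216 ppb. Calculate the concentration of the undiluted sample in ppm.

Overall dilution factor = 25 × 4 × 20 × 24.91 × 4 = 1.99 × 10⁵.
Original = 0.216 ppb × 1.99 × 10⁵ = 4.30 × 10⁴ ppb = 43.0 ppm.

43.0 ppm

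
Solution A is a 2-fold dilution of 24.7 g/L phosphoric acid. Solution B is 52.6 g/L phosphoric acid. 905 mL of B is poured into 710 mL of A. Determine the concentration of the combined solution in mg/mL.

34.9 mg/mL

C_A = 24.7 g/L / 2 = 12.3 g/L.
C_mix = (C_A·V_A + C_B·V_B)/(V_A + V_B) = (12.3×710 + 52.6×905) / 1615 = 34.9 g/L = 34.9 mg/mL.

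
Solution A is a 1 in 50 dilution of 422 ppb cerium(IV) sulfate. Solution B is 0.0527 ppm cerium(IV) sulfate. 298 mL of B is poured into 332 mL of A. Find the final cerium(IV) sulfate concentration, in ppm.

C_A = 422 ppb / 50 = 8.44 ppb.
C_B = 0.0527 ppm = 52.7 ppb.
C_mix = (C_A·V_A + C_B·V_B)/(V_A + V_B) = (8.44×332 + 52.7×298) / 630.0 = 29.4 ppb = 0.0294 ppm.

0.0294 ppm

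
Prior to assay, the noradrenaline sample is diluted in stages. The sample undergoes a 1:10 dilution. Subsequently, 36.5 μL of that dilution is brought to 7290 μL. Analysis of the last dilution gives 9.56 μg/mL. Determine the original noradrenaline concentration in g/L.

Overall dilution factor = 10 × 199.7 = 1997.
Original = 9.56 μg/mL × 1997 = 1.91 × 10⁴ μg/mL = 19.1 g/L.

19.1 g/L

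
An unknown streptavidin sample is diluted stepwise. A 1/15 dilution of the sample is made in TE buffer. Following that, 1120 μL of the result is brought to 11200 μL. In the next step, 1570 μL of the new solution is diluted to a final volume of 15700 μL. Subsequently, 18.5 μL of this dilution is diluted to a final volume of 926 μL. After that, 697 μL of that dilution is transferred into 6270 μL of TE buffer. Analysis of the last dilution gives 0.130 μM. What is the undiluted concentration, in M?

Overall dilution factor = 15 × 10 × 10 × 50.05 × 9.996 = 7.50 × 10⁵.
Original = 0.130 μM × 7.50 × 10⁵ = 9.76 × 10⁴ μM = 0.0976 M.

0.0976 M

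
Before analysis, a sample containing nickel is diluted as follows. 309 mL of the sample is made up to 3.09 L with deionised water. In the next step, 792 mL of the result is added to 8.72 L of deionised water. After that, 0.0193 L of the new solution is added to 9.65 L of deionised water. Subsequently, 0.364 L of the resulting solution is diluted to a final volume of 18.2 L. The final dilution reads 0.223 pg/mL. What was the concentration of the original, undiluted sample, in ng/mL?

Overall dilution factor = 10 × 12.01 × 501 × 50 = 3.01 × 10⁶.
Original = 0.223 pg/mL × 3.01 × 10⁶ = 6.71 × 10⁵ pg/mL = 671 ng/mL.

671 ng/mL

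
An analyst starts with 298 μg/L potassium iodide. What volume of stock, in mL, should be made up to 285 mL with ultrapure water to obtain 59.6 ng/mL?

59.6 ng/mL = 59.6 μg/L.
V₁ = C₂V₂/C₁ = 59.6 × 285 / 298 = 57.0 mL.

57.0 mL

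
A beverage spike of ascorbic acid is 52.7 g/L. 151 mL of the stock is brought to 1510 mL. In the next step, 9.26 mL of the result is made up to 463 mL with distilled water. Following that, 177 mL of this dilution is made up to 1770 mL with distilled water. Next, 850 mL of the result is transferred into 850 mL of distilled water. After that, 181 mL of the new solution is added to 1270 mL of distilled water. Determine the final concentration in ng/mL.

Overall dilution factor = 10 × 50 × 10 × 2 × 8.017 = 8.02 × 10⁴.
52.7 g/L / 8.02 × 10⁴ = 6.57 × 10⁻⁴ g/L = 657 ng/mL.

657 ng/mL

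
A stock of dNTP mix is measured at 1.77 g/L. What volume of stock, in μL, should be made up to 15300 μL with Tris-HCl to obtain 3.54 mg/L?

3.54 mg/L = 3.54 × 10⁻³ g/L.
V₁ = C₂V₂/C₁ = 3.54 × 10⁻³ × 15300 / 1.77 = 30.6 μL.

30.6 μL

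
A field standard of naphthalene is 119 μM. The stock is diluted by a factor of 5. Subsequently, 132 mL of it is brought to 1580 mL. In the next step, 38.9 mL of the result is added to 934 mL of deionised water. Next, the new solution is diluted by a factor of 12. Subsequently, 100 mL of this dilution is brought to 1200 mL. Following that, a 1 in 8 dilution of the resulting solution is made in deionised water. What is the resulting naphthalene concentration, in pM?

Overall dilution factor = 5 × 11.97 × 25.01 × 12 × 12 × 8 = 1.72 × 10⁶.
119 μM / 1.72 × 10⁶ = 6.90 × 10⁻⁵ μM = 69.0 pM.

69.0 pM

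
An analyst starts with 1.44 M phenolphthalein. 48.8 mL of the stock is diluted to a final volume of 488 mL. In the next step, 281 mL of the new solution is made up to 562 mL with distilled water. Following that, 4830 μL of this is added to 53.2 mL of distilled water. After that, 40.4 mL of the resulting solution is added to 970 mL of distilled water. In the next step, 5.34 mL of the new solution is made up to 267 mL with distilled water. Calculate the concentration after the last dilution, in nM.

Overall dilution factor = 10 × 2 × 12.01 × 25.01 × 50 = 3.00 × 10⁵.
1.44 M / 3.00 × 10⁵ = 4.79 × 10⁻⁶ M = 4790 nM.

4790 nM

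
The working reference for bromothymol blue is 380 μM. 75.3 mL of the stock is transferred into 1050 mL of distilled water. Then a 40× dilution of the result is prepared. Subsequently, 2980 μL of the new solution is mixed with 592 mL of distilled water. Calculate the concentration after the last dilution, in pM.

Overall dilution factor = 14.94 × 40 × 199.7 = 1.19 × 10⁵.
380 μM / 1.19 × 10⁵ = 3.18 × 10⁻³ μM = 3180 pM.

3180 pM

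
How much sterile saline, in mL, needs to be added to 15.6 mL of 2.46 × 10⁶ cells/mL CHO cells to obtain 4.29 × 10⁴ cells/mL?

879 mL

V₂ = C₁V₁/C₂ = 2.46 × 10⁶ × 15.6 / 4.29 × 10⁴ = 895 mL.
Diluent to add = V₂ − V₁ = 895 − 15.6 = 879 mL.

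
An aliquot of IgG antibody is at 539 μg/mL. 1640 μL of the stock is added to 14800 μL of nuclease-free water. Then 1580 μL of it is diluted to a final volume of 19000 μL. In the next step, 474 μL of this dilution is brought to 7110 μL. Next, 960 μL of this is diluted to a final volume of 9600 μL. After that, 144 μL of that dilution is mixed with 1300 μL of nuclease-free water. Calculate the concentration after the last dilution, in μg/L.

Overall dilution factor = 10.02 × 12.03 × 15 × 10 × 10.03 = 1.81 × 10⁵.
539 μg/mL / 1.81 × 10⁵ = 2.97 × 10⁻³ μg/mL = 2.97 μg/L.

2.97 μg/L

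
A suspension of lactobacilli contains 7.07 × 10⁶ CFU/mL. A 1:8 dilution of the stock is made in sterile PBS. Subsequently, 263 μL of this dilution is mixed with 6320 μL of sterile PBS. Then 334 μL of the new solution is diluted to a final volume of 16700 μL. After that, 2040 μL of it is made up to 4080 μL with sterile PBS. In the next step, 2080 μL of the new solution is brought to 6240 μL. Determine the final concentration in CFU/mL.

118 CFU/mL

Overall dilution factor = 8 × 25.03 × 50 × 2 × 3 = 6.01 × 10⁴.
7.07 × 10⁶ CFU/mL / 6.01 × 10⁴ = 118 CFU/mL.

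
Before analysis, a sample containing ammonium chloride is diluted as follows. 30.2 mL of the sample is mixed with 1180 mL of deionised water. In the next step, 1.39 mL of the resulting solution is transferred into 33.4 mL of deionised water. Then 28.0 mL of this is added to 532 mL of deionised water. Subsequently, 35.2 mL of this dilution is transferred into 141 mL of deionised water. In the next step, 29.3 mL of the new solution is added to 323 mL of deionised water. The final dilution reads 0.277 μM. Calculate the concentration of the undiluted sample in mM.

Overall dilution factor = 40.07 × 25.03 × 20 × 5.006 × 12.02 = 1.21 × 10⁶.
Original = 0.277 μM × 1.21 × 10⁶ = 3.34 × 10⁵ μM = 334 mM.

334 mM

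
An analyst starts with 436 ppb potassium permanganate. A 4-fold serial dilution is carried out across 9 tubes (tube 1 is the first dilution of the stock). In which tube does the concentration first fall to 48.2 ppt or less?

Tube n has concentration 436 ppb / 4ⁿ.
Need 4ⁿ ≥ 436 ppb / 48.2 ppt = 9046, so n ≥ 6.57.
First such tube: n = 7.

tube 7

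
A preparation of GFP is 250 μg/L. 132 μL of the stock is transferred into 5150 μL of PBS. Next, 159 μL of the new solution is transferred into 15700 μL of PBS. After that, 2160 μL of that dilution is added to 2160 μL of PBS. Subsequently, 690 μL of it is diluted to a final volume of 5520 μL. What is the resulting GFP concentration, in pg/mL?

3.91 pg/mL

Overall dilution factor = 40.02 × 99.74 × 2 × 8 = 6.39 × 10⁴.
250 μg/L / 6.39 × 10⁴ = 3.91 × 10⁻³ μg/L = 3.91 pg/mL.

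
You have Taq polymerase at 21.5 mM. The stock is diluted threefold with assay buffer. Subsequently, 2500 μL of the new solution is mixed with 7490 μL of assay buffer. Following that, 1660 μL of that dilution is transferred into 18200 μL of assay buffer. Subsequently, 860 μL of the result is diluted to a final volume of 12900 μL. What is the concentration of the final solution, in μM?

9.99 μM

Overall dilution factor = 3 × 3.996 × 11.96 × 15 = 2151.
21.5 mM / 2151 = 9.99 × 10⁻³ mM = 9.99 μM.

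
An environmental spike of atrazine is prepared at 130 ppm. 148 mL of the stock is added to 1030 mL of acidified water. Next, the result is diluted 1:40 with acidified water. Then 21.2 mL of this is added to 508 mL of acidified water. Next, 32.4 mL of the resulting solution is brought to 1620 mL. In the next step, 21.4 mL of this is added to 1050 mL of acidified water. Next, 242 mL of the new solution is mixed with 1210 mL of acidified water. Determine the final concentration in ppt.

1.09 ppt

Overall dilution factor = 7.959 × 40 × 24.96 × 50 × 50.07 × 6 = 1.19 × 10⁸.
130 ppm / 1.19 × 10⁸ = 1.09 × 10⁻⁶ ppm = 1.09 ppt.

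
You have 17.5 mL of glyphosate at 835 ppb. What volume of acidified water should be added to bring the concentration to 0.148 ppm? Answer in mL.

0.148 ppm = 148 ppb.
V₂ = C₁V₁/C₂ = 835 × 17.5 / 148 = 98.7 mL.
Diluent to add = V₂ − V₁ = 98.7 − 17.5 = 81.2 mL.

81.2 mL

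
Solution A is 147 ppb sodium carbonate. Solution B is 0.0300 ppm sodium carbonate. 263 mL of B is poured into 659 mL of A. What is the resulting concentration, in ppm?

0.114 ppm

C_B = 0.0300 ppm = 30.0 ppb.
C_mix = (C_A·V_A + C_B·V_B)/(V_A + V_B) = (147×659 + 30.0×263) / 922.0 = 114 ppb = 0.114 ppm.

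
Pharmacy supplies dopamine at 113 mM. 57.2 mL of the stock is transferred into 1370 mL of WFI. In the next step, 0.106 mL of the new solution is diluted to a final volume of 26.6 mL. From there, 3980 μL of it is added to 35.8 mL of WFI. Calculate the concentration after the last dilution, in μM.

1.81 μM

Overall dilution factor = 24.95 × 250.9 × 9.995 = 6.26 × 10⁴.
113 mM / 6.26 × 10⁴ = 1.81 × 10⁻³ mM = 1.81 μM.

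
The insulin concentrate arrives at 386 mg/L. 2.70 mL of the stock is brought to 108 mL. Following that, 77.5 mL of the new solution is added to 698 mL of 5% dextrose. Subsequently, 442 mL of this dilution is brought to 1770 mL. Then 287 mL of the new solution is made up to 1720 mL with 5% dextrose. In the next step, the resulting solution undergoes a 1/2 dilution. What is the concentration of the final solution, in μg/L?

20.1 μg/L

Overall dilution factor = 40 × 10.01 × 4.005 × 5.993 × 2 = 1.92 × 10⁴.
386 mg/L / 1.92 × 10⁴ = 0.0201 mg/L = 20.1 μg/L.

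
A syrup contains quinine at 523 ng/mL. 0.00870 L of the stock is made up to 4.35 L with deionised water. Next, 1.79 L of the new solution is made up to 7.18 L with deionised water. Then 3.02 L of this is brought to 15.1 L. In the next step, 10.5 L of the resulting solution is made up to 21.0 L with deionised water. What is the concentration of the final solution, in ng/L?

Overall dilution factor = 500 × 4.011 × 5 × 2 = 2.01 × 10⁴.
523 ng/mL / 2.01 × 10⁴ = 0.0261 ng/mL = 26.1 ng/L.

26.1 ng/L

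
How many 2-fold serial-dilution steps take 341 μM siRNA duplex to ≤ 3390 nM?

Need 2ⁿ ≥ 101, so n ≥ log(101)/log(2) = 6.65.
Minimum whole steps: n = 7.

7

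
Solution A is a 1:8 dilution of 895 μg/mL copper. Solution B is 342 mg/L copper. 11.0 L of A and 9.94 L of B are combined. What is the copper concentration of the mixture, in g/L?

0.221 g/L

C_A = 895 μg/mL / 8 = 112 μg/mL.
C_B = 342 mg/L = 342 μg/mL.
C_mix = (C_A·V_A + C_B·V_B)/(V_A + V_B) = (112×11.0 + 342×9.94) / 20.94 = 221 μg/mL = 0.221 g/L.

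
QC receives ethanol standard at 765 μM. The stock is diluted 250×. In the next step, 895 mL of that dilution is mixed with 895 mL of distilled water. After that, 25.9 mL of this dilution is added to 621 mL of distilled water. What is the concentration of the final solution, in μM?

Overall dilution factor = 250 × 2 × 24.98 = 1.25 × 10⁴.
765 μM / 1.25 × 10⁴ = 0.0613 μM.

0.0613 μM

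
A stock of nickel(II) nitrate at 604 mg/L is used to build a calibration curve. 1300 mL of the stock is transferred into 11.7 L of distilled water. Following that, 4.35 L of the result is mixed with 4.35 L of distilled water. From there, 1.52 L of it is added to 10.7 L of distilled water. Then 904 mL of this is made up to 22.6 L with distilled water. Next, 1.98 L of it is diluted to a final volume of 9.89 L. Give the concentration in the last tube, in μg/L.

30.1 μg/L

Overall dilution factor = 10 × 2 × 8.039 × 25 × 4.995 = 2.01 × 10⁴.
604 mg/L / 2.01 × 10⁴ = 0.0301 mg/L = 30.1 μg/L.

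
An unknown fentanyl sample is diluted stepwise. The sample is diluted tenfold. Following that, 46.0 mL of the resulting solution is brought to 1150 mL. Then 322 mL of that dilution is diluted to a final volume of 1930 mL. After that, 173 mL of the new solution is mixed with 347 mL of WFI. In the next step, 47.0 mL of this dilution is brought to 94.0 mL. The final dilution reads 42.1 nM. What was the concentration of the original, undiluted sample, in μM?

Overall dilution factor = 10 × 25 × 5.994 × 3.006 × 2 = 9008.
Original = 42.1 nM × 9008 = 3.79 × 10⁵ nM = 379 μM.

379 μM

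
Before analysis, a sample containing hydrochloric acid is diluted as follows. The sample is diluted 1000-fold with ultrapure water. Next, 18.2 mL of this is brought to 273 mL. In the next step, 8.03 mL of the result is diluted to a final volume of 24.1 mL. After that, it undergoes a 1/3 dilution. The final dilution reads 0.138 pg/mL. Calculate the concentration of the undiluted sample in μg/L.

Overall dilution factor = 1000 × 15 × 3.001 × 3 = 1.35 × 10⁵.
Original = 0.138 pg/mL × 1.35 × 10⁵ = 1.86 × 10⁴ pg/mL = 18.6 μg/L.

18.6 μg/L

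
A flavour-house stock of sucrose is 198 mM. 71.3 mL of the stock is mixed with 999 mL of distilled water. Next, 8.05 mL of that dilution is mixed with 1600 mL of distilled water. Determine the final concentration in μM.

Overall dilution factor = 15.01 × 199.8 = 2999.
198 mM / 2999 = 0.0660 mM = 66.0 μM.

66.0 μM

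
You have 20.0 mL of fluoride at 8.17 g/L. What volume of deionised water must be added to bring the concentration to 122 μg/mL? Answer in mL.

1320 mL

122 μg/mL = 0.122 g/L.
V₂ = C₁V₁/C₂ = 8.17 × 20.0 / 0.122 = 1339 mL.
Diluent to add = V₂ − V₁ = 1339 − 20.0 = 1320 mL.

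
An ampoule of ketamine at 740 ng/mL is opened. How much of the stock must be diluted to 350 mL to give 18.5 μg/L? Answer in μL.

8750 μL

18.5 μg/L = 18.5 ng/mL.
V₁ = C₂V₂/C₁ = 18.5 × 350 / 740 = 8.75 mL = 8750 μL.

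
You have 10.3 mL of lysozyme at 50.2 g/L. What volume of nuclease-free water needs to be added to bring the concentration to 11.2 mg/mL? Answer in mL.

11.2 mg/mL = 11.2 g/L.
V₂ = C₁V₁/C₂ = 50.2 × 10.3 / 11.2 = 46.2 mL.
Diluent to add = V₂ − V₁ = 46.2 − 10.3 = 35.9 mL.

35.9 mL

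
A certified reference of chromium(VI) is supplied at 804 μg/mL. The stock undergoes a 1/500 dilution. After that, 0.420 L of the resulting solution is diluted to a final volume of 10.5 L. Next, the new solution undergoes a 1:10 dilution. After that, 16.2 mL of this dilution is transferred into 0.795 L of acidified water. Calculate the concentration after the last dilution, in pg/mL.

128 pg/mL

Overall dilution factor = 500 × 25 × 10 × 50.07 = 6.26 × 10⁶.
804 μg/mL / 6.26 × 10⁶ = 1.28 × 10⁻⁴ μg/mL = 128 pg/mL.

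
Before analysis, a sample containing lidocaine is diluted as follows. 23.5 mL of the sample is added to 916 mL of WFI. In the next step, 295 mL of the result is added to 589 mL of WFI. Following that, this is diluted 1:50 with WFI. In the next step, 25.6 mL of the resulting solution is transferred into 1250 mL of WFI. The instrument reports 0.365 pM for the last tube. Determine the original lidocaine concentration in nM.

Overall dilution factor = 39.98 × 2.997 × 50 × 49.83 = 2.98 × 10⁵.
Original = 0.365 pM × 2.98 × 10⁵ = 1.09 × 10⁵ pM = 109 nM.

109 nM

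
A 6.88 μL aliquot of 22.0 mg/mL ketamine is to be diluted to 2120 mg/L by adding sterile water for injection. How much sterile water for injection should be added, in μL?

64.5 μL

2120 mg/L = 2.12 mg/mL.
V₂ = C₁V₁/C₂ = 22.0 × 6.88 / 2.12 = 71.4 μL.
Diluent to add = V₂ − V₁ = 71.4 − 6.88 = 64.5 μL.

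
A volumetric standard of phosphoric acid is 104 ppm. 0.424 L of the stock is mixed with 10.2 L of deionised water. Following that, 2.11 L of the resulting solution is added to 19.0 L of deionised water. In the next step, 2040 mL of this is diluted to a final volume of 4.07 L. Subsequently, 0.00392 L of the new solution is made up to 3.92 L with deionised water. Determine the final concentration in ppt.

208 ppt

Overall dilution factor = 25.06 × 10.00 × 1.995 × 1000 = 5.00 × 10⁵.
104 ppm / 5.00 × 10⁵ = 2.08 × 10⁻⁴ ppm = 208 ppt.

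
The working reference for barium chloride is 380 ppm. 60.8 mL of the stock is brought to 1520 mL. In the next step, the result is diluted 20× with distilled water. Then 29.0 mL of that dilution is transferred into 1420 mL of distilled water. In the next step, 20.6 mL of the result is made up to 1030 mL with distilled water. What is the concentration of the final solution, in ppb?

Overall dilution factor = 25 × 20 × 49.97 × 50 = 1.25 × 10⁶.
380 ppm / 1.25 × 10⁶ = 3.04 × 10⁻⁴ ppm = 0.304 ppb.

0.304 ppb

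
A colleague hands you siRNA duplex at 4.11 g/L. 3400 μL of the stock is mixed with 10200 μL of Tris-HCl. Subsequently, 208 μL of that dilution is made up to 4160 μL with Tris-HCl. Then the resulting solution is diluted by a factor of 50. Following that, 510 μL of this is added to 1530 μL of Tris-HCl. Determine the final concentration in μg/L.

257 μg/L

Overall dilution factor = 4 × 20 × 50 × 4 = 1.60 × 10⁴.
4.11 g/L / 1.60 × 10⁴ = 2.57 × 10⁻⁴ g/L = 257 μg/L.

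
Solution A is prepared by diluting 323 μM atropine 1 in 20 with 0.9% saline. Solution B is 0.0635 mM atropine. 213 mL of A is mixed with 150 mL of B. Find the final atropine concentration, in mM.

C_A = 323 μM / 20 = 16.1 μM.
C_B = 0.0635 mM = 63.5 μM.
C_mix = (C_A·V_A + C_B·V_B)/(V_A + V_B) = (16.1×213 + 63.5×150) / 363.0 = 35.7 μM = 0.0357 mM.

0.0357 mM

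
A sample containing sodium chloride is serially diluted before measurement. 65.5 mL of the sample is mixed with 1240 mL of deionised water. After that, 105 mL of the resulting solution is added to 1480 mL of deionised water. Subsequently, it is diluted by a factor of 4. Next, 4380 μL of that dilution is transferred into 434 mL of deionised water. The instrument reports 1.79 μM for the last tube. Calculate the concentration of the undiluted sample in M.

Overall dilution factor = 19.93 × 15.10 × 4 × 100.1 = 1.20 × 10⁵.
Original = 1.79 μM × 1.20 × 10⁵ = 2.16 × 10⁵ μM = 0.216 M.

0.216 M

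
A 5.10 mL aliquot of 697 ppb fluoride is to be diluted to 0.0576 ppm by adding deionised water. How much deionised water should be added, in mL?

56.6 mL

0.0576 ppm = 57.6 ppb.
V₂ = C₁V₁/C₂ = 697 × 5.10 / 57.6 = 61.7 mL.
Diluent to add = V₂ − V₁ = 61.7 − 5.10 = 56.6 mL.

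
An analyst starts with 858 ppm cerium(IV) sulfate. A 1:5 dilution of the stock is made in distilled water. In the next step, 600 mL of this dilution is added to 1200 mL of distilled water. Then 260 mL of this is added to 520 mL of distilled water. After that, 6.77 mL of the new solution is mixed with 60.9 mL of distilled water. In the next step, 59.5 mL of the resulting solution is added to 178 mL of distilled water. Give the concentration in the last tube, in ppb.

Overall dilution factor = 5 × 3 × 3 × 9.996 × 3.992 = 1795.
858 ppm / 1795 = 0.478 ppm = 478 ppb.

478 ppb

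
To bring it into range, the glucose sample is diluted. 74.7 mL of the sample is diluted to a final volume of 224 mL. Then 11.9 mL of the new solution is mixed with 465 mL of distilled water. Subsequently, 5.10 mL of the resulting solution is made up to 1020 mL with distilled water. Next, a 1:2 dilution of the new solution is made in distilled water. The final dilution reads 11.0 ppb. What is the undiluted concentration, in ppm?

Overall dilution factor = 2.999 × 40.08 × 200 × 2 = 4.81 × 10⁴.
Original = 11.0 ppb × 4.81 × 10⁴ = 5.29 × 10⁵ ppb = 529 ppm.

529 ppm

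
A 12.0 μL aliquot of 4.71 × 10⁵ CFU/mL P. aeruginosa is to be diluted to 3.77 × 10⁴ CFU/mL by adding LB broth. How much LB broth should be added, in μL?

V₂ = C₁V₁/C₂ = 4.71 × 10⁵ × 12.0 / 3.77 × 10⁴ = 150 μL.
Diluent to add = V₂ − V₁ = 150 − 12.0 = 138 μL.

138 μL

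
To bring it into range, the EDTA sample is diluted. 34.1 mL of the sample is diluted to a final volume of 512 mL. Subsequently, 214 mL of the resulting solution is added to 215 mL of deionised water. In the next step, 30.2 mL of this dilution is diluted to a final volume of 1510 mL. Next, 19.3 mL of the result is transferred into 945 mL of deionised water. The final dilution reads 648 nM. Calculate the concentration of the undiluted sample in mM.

Overall dilution factor = 15.01 × 2.005 × 50 × 49.96 = 7.52 × 10⁴.
Original = 648 nM × 7.52 × 10⁴ = 4.87 × 10⁷ nM = 48.7 mM.

48.7 mM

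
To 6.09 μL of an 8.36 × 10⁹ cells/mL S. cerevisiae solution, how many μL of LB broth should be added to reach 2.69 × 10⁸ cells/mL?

183 μL

V₂ = C₁V₁/C₂ = 8.36 × 10⁹ × 6.09 / 2.69 × 10⁸ = 189 μL.
Diluent to add = V₂ − V₁ = 189 − 6.09 = 183 μL.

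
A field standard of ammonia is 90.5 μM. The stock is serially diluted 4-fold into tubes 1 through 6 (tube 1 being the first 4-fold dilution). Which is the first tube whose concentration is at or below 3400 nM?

Tube n has concentration 90.5 μM / 4ⁿ.
Need 4ⁿ ≥ 90.5 μM / 3400 nM = 26.6, so n ≥ 2.37.
First such tube: n = 3.

tube 3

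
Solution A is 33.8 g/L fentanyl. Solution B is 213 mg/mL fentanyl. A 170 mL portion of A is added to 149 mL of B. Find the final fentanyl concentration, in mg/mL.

118 mg/mL

C_B = 213 mg/mL = 213 g/L.
C_mix = (C_A·V_A + C_B·V_B)/(V_A + V_B) = (33.8×170 + 213×149) / 319.0 = 118 g/L = 118 mg/mL.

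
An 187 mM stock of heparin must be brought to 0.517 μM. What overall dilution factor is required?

3.62 × 10⁵

Factor = C₀/C_target = 187 mM / 0.517 μM = 3.62 × 10⁵.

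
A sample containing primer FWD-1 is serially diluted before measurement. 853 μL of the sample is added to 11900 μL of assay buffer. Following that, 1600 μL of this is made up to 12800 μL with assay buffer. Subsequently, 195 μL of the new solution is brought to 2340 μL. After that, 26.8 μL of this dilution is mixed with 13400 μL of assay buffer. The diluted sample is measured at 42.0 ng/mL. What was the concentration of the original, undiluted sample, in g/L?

Overall dilution factor = 14.95 × 8 × 12 × 501 = 7.19 × 10⁵.
Original = 42.0 ng/mL × 7.19 × 10⁵ = 3.02 × 10⁷ ng/mL = 30.2 g/L.

30.2 g/L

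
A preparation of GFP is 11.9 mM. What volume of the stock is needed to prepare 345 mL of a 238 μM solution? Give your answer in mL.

6.90 mL

238 μM = 0.238 mM.
V₁ = C₂V₂/C₁ = 0.238 × 345 / 11.9 = 6.90 mL.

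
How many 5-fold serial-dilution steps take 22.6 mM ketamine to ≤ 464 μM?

3

Need 5ⁿ ≥ 48.7, so n ≥ log(48.7)/log(5) = 2.41.
Minimum whole steps: n = 3.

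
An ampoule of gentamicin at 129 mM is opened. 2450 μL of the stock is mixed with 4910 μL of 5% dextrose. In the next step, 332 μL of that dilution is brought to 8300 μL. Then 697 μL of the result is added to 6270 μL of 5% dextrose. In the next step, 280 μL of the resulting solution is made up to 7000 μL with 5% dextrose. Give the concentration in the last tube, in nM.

Overall dilution factor = 3.004 × 25 × 9.996 × 25 = 1.88 × 10⁴.
129 mM / 1.88 × 10⁴ = 6.87 × 10⁻³ mM = 6870 nM.

6870 nM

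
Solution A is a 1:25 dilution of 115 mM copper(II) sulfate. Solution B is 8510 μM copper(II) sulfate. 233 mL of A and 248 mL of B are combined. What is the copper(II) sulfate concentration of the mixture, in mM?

6.62 mM

C_A = 115 mM / 25 = 4.60 mM.
C_B = 8510 μM = 8.51 mM.
C_mix = (C_A·V_A + C_B·V_B)/(V_A + V_B) = (4.60×233 + 8.51×248) / 481.0 = 6.62 mM.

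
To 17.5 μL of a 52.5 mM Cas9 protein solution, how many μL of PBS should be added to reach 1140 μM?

788 μL

1140 μM = 1.14 mM.
V₂ = C₁V₁/C₂ = 52.5 × 17.5 / 1.14 = 806 μL.
Diluent to add = V₂ − V₁ = 806 − 17.5 = 788 μL.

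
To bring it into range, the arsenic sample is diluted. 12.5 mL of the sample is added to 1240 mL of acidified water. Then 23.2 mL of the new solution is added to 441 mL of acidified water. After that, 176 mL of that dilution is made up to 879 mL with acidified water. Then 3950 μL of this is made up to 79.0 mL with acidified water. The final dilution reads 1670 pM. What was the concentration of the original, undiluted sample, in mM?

0.334 mM

Overall dilution factor = 100.2 × 20.01 × 4.994 × 20 = 2.00 × 10⁵.
Original = 1670 pM × 2.00 × 10⁵ = 3.34 × 10⁸ pM = 0.334 mM.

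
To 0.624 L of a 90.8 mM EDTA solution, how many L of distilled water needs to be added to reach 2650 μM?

20.8 L

2650 μM = 2.65 mM.
V₂ = C₁V₁/C₂ = 90.8 × 0.624 / 2.65 = 21.4 L.
Diluent to add = V₂ − V₁ = 21.4 − 0.624 = 20.8 L.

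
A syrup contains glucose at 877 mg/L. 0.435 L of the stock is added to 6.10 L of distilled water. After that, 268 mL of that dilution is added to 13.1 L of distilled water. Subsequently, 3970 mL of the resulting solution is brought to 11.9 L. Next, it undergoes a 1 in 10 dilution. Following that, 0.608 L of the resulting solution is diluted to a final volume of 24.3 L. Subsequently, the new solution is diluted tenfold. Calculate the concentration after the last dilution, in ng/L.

97.7 ng/L

Overall dilution factor = 15.02 × 49.88 × 2.997 × 10 × 39.97 × 10 = 8.98 × 10⁶.
877 mg/L / 8.98 × 10⁶ = 9.77 × 10⁻⁵ mg/L = 97.7 ng/L.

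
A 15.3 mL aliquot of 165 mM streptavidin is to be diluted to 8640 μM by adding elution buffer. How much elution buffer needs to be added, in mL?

277 mL

8640 μM = 8.64 mM.
V₂ = C₁V₁/C₂ = 165 × 15.3 / 8.64 = 292 mL.
Diluent to add = V₂ − V₁ = 292 − 15.3 = 277 mL.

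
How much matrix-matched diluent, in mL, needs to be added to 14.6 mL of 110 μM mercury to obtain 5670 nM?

5670 nM = 5.67 μM.
V₂ = C₁V₁/C₂ = 110 × 14.6 / 5.67 = 283 mL.
Diluent to add = V₂ − V₁ = 283 − 14.6 = 269 mL.

269 mL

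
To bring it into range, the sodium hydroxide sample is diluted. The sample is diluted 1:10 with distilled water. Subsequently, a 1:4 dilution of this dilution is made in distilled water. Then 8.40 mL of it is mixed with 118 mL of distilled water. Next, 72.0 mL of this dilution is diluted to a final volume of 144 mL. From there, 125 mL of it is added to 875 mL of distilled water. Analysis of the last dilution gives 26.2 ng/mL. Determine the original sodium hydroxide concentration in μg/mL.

252 μg/mL

Overall dilution factor = 10 × 4 × 15.05 × 2 × 8 = 9630.
Original = 26.2 ng/mL × 9630 = 2.52 × 10⁵ ng/mL = 252 μg/mL.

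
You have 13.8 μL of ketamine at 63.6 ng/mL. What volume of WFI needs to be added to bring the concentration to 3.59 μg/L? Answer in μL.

231 μL

3.59 μg/L = 3.59 ng/mL.
V₂ = C₁V₁/C₂ = 63.6 × 13.8 / 3.59 = 244 μL.
Diluent to add = V₂ − V₁ = 244 − 13.8 = 231 μL.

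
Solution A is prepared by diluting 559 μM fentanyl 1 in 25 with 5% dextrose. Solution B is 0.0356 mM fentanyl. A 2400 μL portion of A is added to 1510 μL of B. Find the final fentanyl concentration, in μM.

C_A = 559 μM / 25 = 22.4 μM.
C_B = 0.0356 mM = 35.6 μM.
C_mix = (C_A·V_A + C_B·V_B)/(V_A + V_B) = (22.4×2400 + 35.6×1510) / 3910 = 27.5 μM.

27.5 μM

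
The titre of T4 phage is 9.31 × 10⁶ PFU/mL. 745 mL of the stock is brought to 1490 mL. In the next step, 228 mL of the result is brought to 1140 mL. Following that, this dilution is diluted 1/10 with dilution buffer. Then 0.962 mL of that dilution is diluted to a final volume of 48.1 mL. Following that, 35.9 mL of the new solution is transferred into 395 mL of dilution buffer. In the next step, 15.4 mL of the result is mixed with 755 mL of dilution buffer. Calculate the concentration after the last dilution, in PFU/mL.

3.10 PFU/mL

Overall dilution factor = 2 × 5 × 10 × 50 × 12.00 × 50.03 = 3.00 × 10⁶.
9.31 × 10⁶ PFU/mL / 3.00 × 10⁶ = 3.10 PFU/mL.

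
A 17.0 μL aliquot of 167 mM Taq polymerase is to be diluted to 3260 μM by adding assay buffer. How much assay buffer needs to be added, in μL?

854 μL

3260 μM = 3.26 mM.
V₂ = C₁V₁/C₂ = 167 × 17.0 / 3.26 = 871 μL.
Diluent to add = V₂ − V₁ = 871 − 17.0 = 854 μL.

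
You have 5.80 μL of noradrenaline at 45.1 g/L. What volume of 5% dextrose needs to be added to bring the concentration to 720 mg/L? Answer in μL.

720 mg/L = 0.720 g/L.
V₂ = C₁V₁/C₂ = 45.1 × 5.80 / 0.720 = 363 μL.
Diluent to add = V₂ − V₁ = 363 − 5.80 = 358 μL.

358 μL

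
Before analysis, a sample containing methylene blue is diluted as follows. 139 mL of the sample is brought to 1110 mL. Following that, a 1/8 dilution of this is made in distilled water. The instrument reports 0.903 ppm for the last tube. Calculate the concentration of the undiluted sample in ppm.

57.7 ppm

Overall dilution factor = 7.986 × 8 = 63.9.
Original = 0.903 ppm × 63.9 = 57.7 ppm.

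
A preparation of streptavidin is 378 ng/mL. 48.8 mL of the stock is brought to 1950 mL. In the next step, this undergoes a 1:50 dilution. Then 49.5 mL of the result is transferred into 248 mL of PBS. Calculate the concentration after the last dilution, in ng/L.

Overall dilution factor = 39.96 × 50 × 6.010 = 1.20 × 10⁴.
378 ng/mL / 1.20 × 10⁴ = 0.0315 ng/mL = 31.5 ng/L.

31.5 ng/L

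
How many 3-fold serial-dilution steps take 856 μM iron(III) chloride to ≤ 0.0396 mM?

Need 3ⁿ ≥ 21.6, so n ≥ log(21.6)/log(3) = 2.80.
Minimum whole steps: n = 3.

3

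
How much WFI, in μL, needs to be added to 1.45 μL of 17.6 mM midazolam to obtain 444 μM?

444 μM = 0.444 mM.
V₂ = C₁V₁/C₂ = 17.6 × 1.45 / 0.444 = 57.5 μL.
Diluent to add = V₂ − V₁ = 57.5 − 1.45 = 56.0 μL.

56.0 μL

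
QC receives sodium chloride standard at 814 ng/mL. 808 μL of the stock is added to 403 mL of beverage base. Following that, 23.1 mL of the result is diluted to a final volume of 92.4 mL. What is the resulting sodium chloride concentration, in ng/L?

Overall dilution factor = 499.8 × 4 = 1999.
814 ng/mL / 1999 = 0.407 ng/mL = 407 ng/L.

407 ng/L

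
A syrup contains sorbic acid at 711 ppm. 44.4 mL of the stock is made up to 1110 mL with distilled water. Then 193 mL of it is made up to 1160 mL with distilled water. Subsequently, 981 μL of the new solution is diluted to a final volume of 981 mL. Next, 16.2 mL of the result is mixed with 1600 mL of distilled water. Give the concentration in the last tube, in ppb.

0.0474 ppb

Overall dilution factor = 25 × 6.010 × 1000 × 99.77 = 1.50 × 10⁷.
711 ppm / 1.50 × 10⁷ = 4.74 × 10⁻⁵ ppm = 0.0474 ppb.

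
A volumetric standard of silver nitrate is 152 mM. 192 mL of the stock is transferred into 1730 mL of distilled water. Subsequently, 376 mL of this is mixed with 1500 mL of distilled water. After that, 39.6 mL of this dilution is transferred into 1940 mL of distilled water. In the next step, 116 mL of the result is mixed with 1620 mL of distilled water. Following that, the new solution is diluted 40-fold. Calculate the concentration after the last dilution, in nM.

102 nM

Overall dilution factor = 10.01 × 4.989 × 49.99 × 14.97 × 40 = 1.49 × 10⁶.
152 mM / 1.49 × 10⁶ = 1.02 × 10⁻⁴ mM = 102 nM.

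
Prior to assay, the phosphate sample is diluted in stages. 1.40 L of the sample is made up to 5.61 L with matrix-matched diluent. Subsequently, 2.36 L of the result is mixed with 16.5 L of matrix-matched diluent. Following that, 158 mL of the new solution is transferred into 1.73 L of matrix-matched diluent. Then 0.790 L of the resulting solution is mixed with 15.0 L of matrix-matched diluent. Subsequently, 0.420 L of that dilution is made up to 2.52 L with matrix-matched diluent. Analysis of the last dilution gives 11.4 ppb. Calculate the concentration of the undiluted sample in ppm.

Overall dilution factor = 4.007 × 7.992 × 11.95 × 19.99 × 6 = 4.59 × 10⁴.
Original = 11.4 ppb × 4.59 × 10⁴ = 5.23 × 10⁵ ppb = 523 ppm.

523 ppm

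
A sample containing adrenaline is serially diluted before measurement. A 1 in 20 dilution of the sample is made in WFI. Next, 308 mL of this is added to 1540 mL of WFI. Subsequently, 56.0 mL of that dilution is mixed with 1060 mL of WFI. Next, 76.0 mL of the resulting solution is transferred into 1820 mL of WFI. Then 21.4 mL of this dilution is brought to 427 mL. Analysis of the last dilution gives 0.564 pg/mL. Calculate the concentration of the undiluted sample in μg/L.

Overall dilution factor = 20 × 6 × 19.93 × 24.95 × 19.95 = 1.19 × 10⁶.
Original = 0.564 pg/mL × 1.19 × 10⁶ = 6.71 × 10⁵ pg/mL = 671 μg/L.

671 μg/L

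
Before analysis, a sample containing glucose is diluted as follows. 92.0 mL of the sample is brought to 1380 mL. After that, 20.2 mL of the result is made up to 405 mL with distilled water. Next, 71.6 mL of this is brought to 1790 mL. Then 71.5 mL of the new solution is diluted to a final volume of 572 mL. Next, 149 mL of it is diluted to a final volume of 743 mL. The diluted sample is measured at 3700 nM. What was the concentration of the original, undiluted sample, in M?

Overall dilution factor = 15 × 20.05 × 25 × 8 × 4.987 = 3.00 × 10⁵.
Original = 3700 nM × 3.00 × 10⁵ = 1.11 × 10⁹ nM = 1.11 M.

1.11 M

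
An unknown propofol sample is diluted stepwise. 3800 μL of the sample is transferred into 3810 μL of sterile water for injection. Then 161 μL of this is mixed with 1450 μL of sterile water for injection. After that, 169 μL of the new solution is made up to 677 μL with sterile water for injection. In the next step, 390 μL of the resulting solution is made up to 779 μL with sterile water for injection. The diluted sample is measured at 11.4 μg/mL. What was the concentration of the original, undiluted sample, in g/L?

1.83 g/L

Overall dilution factor = 2.003 × 10.01 × 4.006 × 1.997 = 160.
Original = 11.4 μg/mL × 160 = 1828 μg/mL = 1.83 g/L.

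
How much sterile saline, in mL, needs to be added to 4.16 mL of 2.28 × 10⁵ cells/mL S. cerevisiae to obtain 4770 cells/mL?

V₂ = C₁V₁/C₂ = 2.28 × 10⁵ × 4.16 / 4770 = 199 mL.
Diluent to add = V₂ − V₁ = 199 − 4.16 = 195 mL.

195 mL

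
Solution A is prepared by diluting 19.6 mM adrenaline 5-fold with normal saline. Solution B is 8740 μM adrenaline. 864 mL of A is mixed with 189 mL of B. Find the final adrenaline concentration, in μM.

C_A = 19.6 mM / 5 = 3.92 mM.
C_B = 8740 μM = 8.74 mM.
C_mix = (C_A·V_A + C_B·V_B)/(V_A + V_B) = (3.92×864 + 8.74×189) / 1053 = 4.79 mM = 4790 μM.

4790 μM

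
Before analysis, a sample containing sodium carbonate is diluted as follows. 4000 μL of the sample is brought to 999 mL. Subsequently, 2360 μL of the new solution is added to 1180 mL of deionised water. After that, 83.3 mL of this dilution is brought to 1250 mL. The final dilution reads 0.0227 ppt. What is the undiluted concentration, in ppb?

42.6 ppb

Overall dilution factor = 249.8 × 501 × 15.01 = 1.88 × 10⁶.
Original = 0.0227 ppt × 1.88 × 10⁶ = 4.26 × 10⁴ ppt = 42.6 ppb.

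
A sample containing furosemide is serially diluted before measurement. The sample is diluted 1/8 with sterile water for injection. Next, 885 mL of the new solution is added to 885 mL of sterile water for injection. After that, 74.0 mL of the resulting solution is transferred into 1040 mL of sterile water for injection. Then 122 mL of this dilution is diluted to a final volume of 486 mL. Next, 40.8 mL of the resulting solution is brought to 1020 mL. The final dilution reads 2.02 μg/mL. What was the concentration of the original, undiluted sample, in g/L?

48.5 g/L

Overall dilution factor = 8 × 2 × 15.05 × 3.984 × 25 = 2.40 × 10⁴.
Original = 2.02 μg/mL × 2.40 × 10⁴ = 4.85 × 10⁴ μg/mL = 48.5 g/L.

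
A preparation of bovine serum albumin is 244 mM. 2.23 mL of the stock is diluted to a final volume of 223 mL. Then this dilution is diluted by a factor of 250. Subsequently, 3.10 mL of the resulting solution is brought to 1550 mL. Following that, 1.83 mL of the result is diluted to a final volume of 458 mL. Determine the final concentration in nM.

0.0780 nM

Overall dilution factor = 100 × 250 × 500 × 250.3 = 3.13 × 10⁹.
244 mM / 3.13 × 10⁹ = 7.80 × 10⁻⁸ mM = 0.0780 nM.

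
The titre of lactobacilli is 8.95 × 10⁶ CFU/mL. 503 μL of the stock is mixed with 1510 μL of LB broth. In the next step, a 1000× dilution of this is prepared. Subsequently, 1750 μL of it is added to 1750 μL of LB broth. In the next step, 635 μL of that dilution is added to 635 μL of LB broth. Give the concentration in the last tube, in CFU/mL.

559 CFU/mL

Overall dilution factor = 4.002 × 1000 × 2 × 2 = 1.60 × 10⁴.
8.95 × 10⁶ CFU/mL / 1.60 × 10⁴ = 559 CFU/mL.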